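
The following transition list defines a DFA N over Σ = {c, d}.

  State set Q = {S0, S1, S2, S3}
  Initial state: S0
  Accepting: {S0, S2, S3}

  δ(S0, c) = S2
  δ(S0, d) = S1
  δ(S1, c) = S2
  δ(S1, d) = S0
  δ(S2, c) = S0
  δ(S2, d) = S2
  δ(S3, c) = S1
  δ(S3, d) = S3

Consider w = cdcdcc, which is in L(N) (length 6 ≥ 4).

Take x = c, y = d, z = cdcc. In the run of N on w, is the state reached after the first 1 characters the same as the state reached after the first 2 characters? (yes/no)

yes

State sequence: S0 -c-> S2 -d-> S2

After x (step 1): S2. After xy (step 2): S2.
They match, so y = d drives N around a cycle from S2 back to itself; pumping y any number of times keeps N in S2 before reading z, and xyⁱz ∈ L(N) for every i ≥ 0.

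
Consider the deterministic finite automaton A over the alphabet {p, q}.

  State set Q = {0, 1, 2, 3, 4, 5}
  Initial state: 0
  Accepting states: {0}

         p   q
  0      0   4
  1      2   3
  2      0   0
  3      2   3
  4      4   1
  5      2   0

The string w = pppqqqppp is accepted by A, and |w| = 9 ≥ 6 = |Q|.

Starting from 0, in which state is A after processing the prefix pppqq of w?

Run of A on the first 5 characters of w = p p p q q:
  step 0: 0  (start)
  step 1: 0  (read p: 0→0)
  step 2: 0  (read p: 0→0)
  step 3: 0  (read p: 0→0)
  step 4: 4  (read q: 0→4)
  step 5: 1  (read q: 4→1)

After reading 5 characters, A is in state 1.
(This kind of state-tracing is the core of the pumping-lemma construction: with 6 states, pigeonhole forces a repeat within the first 6 steps.)

1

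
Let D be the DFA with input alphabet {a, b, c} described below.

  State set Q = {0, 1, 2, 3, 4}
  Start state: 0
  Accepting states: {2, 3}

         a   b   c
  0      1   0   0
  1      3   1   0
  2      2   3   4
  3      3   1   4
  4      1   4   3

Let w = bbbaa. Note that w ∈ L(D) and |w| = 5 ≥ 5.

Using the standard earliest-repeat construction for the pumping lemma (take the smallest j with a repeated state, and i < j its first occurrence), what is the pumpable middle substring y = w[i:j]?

Run of D on w = b b b a a:
  step 0: 0  (start)
  step 1: 0  (read b: 0→0)   ← first repeat (0 seen earlier)
  step 2: 0  (read b: 0→0)
  step 3: 0  (read b: 0→0)
  step 4: 1  (read a: 0→1)
  step 5: 3  (read a: 1→3)

So i = 0, j = 1, giving x = w[0:0] = ε, y = w[0:1] = b, z = w[1:5] = bbaa.
Check: |xy| = 1 ≤ 5 and |y| = 1 ≥ 1. Reading y takes D from 0 back to 0, so every xyⁱz is accepted.

b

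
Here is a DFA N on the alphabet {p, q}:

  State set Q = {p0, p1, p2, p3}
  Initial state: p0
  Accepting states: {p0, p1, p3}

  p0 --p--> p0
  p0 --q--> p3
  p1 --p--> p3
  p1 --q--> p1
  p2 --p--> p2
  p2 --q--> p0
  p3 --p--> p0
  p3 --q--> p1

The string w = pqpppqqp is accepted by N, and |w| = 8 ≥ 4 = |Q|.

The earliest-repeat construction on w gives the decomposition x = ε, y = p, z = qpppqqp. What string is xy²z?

xy^2z = ε·p·p·qpppqqp = ppqpppqqp.
Reading y = p takes N from p0 back to p0, so after x·y·y the machine is still in p0, and z then leads to the accepting state p3. Hence ppqpppqqp ∈ L(N).

ppqpppqqp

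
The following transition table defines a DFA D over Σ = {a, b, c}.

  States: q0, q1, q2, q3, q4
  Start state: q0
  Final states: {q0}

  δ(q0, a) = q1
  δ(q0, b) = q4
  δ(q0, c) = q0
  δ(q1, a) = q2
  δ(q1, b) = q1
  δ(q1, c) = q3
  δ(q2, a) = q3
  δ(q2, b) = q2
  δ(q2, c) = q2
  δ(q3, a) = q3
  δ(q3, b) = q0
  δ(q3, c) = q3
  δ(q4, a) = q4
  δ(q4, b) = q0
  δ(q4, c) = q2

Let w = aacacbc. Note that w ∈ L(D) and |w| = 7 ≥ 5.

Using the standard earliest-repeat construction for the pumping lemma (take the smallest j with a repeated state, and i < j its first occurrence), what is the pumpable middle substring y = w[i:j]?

Run of D on w = a a c a c b c:
  step 0: q0  (start)
  step 1: q1  (read a: q0→q1)
  step 2: q2  (read a: q1→q2)
  step 3: q2  (read c: q2→q2)   ← first repeat (q2 seen earlier)
  step 4: q3  (read a: q2→q3)
  step 5: q3  (read c: q3→q3)
  step 6: q0  (read b: q3→q0)
  step 7: q0  (read c: q0→q0)

So i = 2, j = 3, giving x = w[0:2] = aa, y = w[2:3] = c, z = w[3:7] = acbc.
Check: |xy| = 3 ≤ 5 and |y| = 1 ≥ 1. Reading y takes D from q2 back to q2, so every xyⁱz is accepted.

c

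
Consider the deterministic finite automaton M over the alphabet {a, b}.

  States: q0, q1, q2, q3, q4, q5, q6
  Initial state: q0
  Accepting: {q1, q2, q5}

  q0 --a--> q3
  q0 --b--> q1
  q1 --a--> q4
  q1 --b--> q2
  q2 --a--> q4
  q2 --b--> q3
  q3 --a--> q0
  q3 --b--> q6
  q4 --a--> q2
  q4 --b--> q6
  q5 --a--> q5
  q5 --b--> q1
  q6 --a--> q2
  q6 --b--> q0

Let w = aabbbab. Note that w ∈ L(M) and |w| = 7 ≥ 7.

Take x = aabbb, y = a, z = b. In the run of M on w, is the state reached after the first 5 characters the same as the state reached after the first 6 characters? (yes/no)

Run of M on the first 6 characters of w = a a b b b a:
  step 0: q0  (start)
  step 1: q3  (read a: q0→q3)
  step 2: q0  (read a: q3→q0)
  step 3: q1  (read b: q0→q1)
  step 4: q2  (read b: q1→q2)
  step 5: q3  (read b: q2→q3)
  step 6: q0  (read a: q3→q0)

After x (step 5): q3. After xy (step 6): q0.
They differ (q3 ≠ q0), so y is not a cycle from the state after x; this split is not the one the pumping-lemma construction produces, and pumping y need not keep the string in L(M).

no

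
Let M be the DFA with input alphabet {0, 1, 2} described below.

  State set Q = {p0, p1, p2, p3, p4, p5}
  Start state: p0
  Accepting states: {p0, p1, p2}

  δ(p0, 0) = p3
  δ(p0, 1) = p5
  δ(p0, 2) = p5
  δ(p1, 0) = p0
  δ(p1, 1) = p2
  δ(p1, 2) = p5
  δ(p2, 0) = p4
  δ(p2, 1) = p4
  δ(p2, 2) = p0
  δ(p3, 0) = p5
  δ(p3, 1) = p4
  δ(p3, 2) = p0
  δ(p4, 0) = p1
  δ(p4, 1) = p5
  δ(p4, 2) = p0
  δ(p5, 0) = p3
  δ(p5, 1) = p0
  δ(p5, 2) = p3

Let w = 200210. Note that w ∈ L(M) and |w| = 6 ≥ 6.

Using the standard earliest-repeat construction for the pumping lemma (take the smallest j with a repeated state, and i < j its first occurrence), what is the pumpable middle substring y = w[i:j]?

00

State sequence: p0 -2-> p5 -0-> p3 -0-> p5 -2-> p3 -1-> p4 -0-> p1
First repeat at step 3: p5 was already visited.

So i = 1, j = 3, giving x = w[0:1] = 2, y = w[1:3] = 00, z = w[3:6] = 210.
Check: |xy| = 3 ≤ 6 and |y| = 2 ≥ 1. Reading y takes M from p5 back to p5, so every xyⁱz is accepted.
With |Q| = 6, pigeonhole forces a state repeat no later than step 6; the substring read between the first and second visits to that state can be pumped.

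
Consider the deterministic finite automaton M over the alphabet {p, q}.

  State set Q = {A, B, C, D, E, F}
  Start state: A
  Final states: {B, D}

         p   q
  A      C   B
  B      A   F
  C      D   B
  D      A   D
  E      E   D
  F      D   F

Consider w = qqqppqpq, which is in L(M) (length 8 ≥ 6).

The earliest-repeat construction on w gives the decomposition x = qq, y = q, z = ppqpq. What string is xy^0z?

xy⁰z = xz = qq·ppqpq = qqppqpq.
Reading y = q takes M from F back to F, so after x the machine is still in F, and z then leads to the accepting state B. Hence qqppqpq ∈ L(M).

qqppqpq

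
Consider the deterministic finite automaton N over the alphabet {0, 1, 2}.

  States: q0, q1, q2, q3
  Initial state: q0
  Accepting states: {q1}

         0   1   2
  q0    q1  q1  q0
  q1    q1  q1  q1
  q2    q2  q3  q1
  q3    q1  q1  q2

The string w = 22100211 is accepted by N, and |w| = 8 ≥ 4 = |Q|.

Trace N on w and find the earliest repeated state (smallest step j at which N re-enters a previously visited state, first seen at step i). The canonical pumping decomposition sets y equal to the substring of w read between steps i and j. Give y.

State sequence: q0 -2-> q0 -2-> q0 -1-> q1 -0-> q1 -0-> q1 -2-> q1 -1-> q1 -1-> q1
First repeat at step 1: q0 was already visited.

So i = 0, j = 1, giving x = w[0:0] = ε, y = w[0:1] = 2, z = w[1:8] = 2100211.
Check: |xy| = 1 ≤ 4 and |y| = 1 ≥ 1. Reading y takes N from q0 back to q0, so every xyⁱz is accepted.
Pumping length from the standard proof: p = 4 (the number of states). The repeated state found above gives |xy| = j ≤ 4 and |y| = j − i ≥ 1.

2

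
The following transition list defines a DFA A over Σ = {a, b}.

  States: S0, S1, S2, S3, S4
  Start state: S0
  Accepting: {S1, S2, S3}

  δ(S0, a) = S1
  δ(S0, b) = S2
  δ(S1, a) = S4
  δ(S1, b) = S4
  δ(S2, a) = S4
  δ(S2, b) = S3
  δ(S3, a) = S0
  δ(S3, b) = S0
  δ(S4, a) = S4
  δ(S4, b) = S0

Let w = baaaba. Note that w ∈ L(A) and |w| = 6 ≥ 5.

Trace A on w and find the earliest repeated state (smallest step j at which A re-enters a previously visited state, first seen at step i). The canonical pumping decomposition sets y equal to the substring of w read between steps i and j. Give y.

State sequence: S0 -b-> S2 -a-> S4 -a-> S4 -a-> S4 -b-> S0 -a-> S1
First repeat at step 3: S4 was already visited.

So i = 2, j = 3, giving x = w[0:2] = ba, y = w[2:3] = a, z = w[3:6] = aba.
Check: |xy| = 3 ≤ 5 and |y| = 1 ≥ 1. Reading y takes A from S4 back to S4, so every xyⁱz is accepted.

a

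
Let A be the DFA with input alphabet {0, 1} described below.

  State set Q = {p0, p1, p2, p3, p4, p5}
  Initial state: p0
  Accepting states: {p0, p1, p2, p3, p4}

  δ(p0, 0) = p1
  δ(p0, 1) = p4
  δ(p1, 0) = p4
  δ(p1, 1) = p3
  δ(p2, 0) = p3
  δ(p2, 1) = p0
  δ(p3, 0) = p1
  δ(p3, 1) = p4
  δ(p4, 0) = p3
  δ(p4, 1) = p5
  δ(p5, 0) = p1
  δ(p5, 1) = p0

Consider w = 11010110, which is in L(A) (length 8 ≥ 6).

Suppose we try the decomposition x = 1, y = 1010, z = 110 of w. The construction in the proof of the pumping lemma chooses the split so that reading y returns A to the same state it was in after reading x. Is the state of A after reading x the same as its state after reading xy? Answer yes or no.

no

Run of A on the first 5 characters of w = 1 1 0 1 0:
  step 0: p0  (start)
  step 1: p4  (read 1: p0→p4)
  step 2: p5  (read 1: p4→p5)
  step 3: p1  (read 0: p5→p1)
  step 4: p3  (read 1: p1→p3)
  step 5: p1  (read 0: p3→p1)

After x (step 1): p4. After xy (step 5): p1.
They differ (p4 ≠ p1), so y is not a cycle from the state after x; this split is not the one the pumping-lemma construction produces, and pumping y need not keep the string in L(A).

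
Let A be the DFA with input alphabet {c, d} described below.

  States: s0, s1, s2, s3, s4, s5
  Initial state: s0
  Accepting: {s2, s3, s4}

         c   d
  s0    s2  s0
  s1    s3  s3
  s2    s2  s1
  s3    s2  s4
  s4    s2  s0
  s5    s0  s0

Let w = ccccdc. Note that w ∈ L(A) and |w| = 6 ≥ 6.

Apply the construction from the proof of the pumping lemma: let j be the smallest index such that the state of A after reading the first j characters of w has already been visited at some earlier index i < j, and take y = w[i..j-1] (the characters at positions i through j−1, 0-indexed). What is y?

c

State sequence: s0 -c-> s2 -c-> s2 -c-> s2 -c-> s2 -d-> s1 -c-> s3
First repeat at step 2: s2 was already visited.

So i = 1, j = 2, giving x = w[0:1] = c, y = w[1:2] = c, z = w[2:6] = ccdc.
Check: |xy| = 2 ≤ 6 and |y| = 1 ≥ 1. Reading y takes A from s2 back to s2, so every xyⁱz is accepted.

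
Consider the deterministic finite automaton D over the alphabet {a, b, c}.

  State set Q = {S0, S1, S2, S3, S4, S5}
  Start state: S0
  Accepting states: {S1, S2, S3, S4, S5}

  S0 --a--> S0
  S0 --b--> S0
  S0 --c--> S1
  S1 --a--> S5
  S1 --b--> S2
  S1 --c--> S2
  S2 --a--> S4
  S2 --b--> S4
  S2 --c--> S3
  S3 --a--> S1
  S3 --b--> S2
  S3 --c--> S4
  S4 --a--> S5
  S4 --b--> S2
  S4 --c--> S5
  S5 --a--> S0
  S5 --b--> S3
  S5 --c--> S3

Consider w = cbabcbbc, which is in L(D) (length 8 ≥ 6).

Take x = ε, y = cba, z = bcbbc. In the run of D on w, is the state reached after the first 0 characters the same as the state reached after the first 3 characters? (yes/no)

no

Run of D on the first 3 characters of w = c b a:
  step 0: S0  (start)
  step 1: S1  (read c: S0→S1)
  step 2: S2  (read b: S1→S2)
  step 3: S4  (read a: S2→S4)

After x (step 0): S0. After xy (step 3): S4.
They differ (S0 ≠ S4), so y is not a cycle from the state after x; this split is not the one the pumping-lemma construction produces, and pumping y need not keep the string in L(D).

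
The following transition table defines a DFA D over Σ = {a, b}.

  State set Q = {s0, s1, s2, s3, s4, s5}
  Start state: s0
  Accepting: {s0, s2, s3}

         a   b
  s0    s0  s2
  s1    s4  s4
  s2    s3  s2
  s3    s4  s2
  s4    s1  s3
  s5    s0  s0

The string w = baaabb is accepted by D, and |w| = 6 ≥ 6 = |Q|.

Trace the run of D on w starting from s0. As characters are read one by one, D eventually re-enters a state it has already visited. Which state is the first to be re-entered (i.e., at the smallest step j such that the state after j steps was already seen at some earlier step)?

s4

Run of D on w = b a a a b b:
  step 0: s0  (start)
  step 1: s2  (read b: s0→s2)
  step 2: s3  (read a: s2→s3)
  step 3: s4  (read a: s3→s4)
  step 4: s1  (read a: s4→s1)
  step 5: s4  (read b: s1→s4)   ← first repeat (s4 seen earlier)
  step 6: s3  (read b: s4→s3)

The earliest repeat is at step j = 5: D is in s4, which it already visited at step i = 3.
Pumping length from the standard proof: p = 6 (the number of states). The repeated state found above gives |xy| = j ≤ 6 and |y| = j − i ≥ 1.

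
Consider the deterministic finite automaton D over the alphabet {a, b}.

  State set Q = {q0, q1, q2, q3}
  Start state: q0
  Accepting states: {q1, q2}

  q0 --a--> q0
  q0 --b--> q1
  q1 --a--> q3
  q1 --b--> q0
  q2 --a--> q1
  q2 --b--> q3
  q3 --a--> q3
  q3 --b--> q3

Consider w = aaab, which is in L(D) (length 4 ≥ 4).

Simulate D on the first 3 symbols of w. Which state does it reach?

q0

State sequence: q0 -a-> q0 -a-> q0 -a-> q0

After reading 3 characters, D is in state q0.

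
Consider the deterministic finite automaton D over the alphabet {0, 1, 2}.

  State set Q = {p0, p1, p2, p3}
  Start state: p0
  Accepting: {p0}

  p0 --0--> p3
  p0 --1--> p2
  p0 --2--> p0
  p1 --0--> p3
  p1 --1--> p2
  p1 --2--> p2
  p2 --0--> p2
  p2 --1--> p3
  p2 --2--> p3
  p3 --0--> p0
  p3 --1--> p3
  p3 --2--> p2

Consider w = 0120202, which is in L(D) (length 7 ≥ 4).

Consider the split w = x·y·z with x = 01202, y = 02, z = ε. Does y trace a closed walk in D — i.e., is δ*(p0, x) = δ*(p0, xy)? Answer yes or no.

no

State sequence: p0 -0-> p3 -1-> p3 -2-> p2 -0-> p2 -2-> p3 -0-> p0 -2-> p0

After x (step 5): p3. After xy (step 7): p0.
They differ (p3 ≠ p0), so y is not a cycle from the state after x; this split is not the one the pumping-lemma construction produces, and pumping y need not keep the string in L(D).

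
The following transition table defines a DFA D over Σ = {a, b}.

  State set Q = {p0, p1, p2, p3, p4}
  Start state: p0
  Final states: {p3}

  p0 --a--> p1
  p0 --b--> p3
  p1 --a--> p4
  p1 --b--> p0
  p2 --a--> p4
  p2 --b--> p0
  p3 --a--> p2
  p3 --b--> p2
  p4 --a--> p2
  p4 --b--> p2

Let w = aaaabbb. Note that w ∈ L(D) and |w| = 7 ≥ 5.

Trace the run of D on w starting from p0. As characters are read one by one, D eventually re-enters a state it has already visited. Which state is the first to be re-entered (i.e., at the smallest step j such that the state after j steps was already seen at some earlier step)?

p4

Run of D on w = a a a a b b b:
  step 0: p0  (start)
  step 1: p1  (read a: p0→p1)
  step 2: p4  (read a: p1→p4)
  step 3: p2  (read a: p4→p2)
  step 4: p4  (read a: p2→p4)   ← first repeat (p4 seen earlier)
  step 5: p2  (read b: p4→p2)
  step 6: p0  (read b: p2→p0)
  step 7: p3  (read b: p0→p3)

The earliest repeat is at step j = 4: D is in p4, which it already visited at step i = 2.
Since D has 5 states, any run of length ≥ 5 visits 5+1 states, so by pigeonhole some state repeats within the first 5 steps — that repeat gives the pumpable loop.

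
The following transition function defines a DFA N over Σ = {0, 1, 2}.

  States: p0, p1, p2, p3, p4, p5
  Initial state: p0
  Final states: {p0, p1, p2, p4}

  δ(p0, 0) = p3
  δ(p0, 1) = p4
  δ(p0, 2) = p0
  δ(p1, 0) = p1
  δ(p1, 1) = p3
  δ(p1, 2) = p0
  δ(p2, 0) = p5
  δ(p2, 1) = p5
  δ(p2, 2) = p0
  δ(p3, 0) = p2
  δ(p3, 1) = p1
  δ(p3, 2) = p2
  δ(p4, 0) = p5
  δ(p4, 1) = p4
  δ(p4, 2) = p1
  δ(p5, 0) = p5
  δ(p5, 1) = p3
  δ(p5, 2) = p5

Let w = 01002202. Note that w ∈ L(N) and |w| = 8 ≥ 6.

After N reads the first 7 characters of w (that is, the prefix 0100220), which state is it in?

p3

Run of N on the first 7 characters of w = 0 1 0 0 2 2 0:
  step 0: p0  (start)
  step 1: p3  (read 0: p0→p3)
  step 2: p1  (read 1: p3→p1)
  step 3: p1  (read 0: p1→p1)
  step 4: p1  (read 0: p1→p1)
  step 5: p0  (read 2: p1→p0)
  step 6: p0  (read 2: p0→p0)
  step 7: p3  (read 0: p0→p3)

After reading 7 characters, N is in state p3.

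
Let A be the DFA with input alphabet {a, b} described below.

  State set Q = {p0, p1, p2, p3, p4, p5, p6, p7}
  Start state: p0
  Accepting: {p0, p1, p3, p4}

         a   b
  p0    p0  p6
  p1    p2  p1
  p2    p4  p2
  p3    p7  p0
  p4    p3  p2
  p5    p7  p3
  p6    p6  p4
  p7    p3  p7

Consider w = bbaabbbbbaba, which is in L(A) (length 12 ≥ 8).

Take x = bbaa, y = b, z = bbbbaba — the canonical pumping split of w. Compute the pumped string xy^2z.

bbaabbbbbbaba

xy^2z = bbaa·b·b·bbbbaba = bbaabbbbbbaba.
Reading y = b takes A from p7 back to p7, so after x·y·y the machine is still in p7, and z then leads to the accepting state p0. Hence bbaabbbbbbaba ∈ L(A).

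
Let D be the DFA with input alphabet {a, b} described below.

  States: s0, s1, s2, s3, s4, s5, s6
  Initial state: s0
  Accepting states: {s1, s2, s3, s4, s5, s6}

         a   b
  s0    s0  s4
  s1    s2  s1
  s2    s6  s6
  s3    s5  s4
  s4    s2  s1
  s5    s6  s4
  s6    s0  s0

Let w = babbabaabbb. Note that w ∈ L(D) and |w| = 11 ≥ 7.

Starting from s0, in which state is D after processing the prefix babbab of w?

s4

State sequence: s0 -b-> s4 -a-> s2 -b-> s6 -b-> s0 -a-> s0 -b-> s4

After reading 6 characters, D is in state s4.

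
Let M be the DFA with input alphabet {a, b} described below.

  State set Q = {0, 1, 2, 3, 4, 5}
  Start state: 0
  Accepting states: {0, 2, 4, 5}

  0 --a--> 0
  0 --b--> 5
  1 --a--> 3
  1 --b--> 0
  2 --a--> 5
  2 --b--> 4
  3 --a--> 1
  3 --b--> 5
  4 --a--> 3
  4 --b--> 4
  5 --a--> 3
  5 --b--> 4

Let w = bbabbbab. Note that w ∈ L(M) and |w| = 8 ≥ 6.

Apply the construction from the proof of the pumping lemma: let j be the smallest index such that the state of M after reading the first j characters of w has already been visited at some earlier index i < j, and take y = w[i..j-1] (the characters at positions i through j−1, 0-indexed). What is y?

Run of M on w = b b a b b b a b:
  step 0: 0  (start)
  step 1: 5  (read b: 0→5)
  step 2: 4  (read b: 5→4)
  step 3: 3  (read a: 4→3)
  step 4: 5  (read b: 3→5)   ← first repeat (5 seen earlier)
  step 5: 4  (read b: 5→4)
  step 6: 4  (read b: 4→4)
  step 7: 3  (read a: 4→3)
  step 8: 5  (read b: 3→5)

So i = 1, j = 4, giving x = w[0:1] = b, y = w[1:4] = bab, z = w[4:8] = bbab.
Check: |xy| = 4 ≤ 6 and |y| = 3 ≥ 1. Reading y takes M from 5 back to 5, so every xyⁱz is accepted.
Pumping length from the standard proof: p = 6 (the number of states). The repeated state found above gives |xy| = j ≤ 6 and |y| = j − i ≥ 1.

bab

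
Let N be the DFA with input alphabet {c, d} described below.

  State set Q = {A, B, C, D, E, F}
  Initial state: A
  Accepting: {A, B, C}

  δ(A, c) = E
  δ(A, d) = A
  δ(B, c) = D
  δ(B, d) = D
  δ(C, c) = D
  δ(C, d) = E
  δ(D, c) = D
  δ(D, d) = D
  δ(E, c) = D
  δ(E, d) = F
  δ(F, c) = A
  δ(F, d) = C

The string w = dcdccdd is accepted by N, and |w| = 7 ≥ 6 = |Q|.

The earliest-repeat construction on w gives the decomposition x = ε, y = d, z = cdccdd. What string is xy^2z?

ddcdccdd

xy^2z = ε·d·d·cdccdd = ddcdccdd.
Reading y = d takes N from A back to A, so after x·y·y the machine is still in A, and z then leads to the accepting state C. Hence ddcdccdd ∈ L(N).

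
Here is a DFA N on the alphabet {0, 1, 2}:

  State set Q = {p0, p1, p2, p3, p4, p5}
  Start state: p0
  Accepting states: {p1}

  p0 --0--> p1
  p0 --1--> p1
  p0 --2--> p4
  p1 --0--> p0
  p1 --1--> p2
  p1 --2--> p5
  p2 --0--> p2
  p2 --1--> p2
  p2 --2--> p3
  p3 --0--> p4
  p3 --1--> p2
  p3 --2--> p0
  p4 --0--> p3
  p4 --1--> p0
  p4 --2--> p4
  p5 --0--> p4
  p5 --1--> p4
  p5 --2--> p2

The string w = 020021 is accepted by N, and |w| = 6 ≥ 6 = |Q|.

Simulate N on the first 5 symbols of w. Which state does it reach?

p0

Run of N on the first 5 characters of w = 0 2 0 0 2:
  step 0: p0  (start)
  step 1: p1  (read 0: p0→p1)
  step 2: p5  (read 2: p1→p5)
  step 3: p4  (read 0: p5→p4)
  step 4: p3  (read 0: p4→p3)
  step 5: p0  (read 2: p3→p0)

After reading 5 characters, N is in state p0.
(This kind of state-tracing is the core of the pumping-lemma construction: with 6 states, pigeonhole forces a repeat within the first 6 steps.)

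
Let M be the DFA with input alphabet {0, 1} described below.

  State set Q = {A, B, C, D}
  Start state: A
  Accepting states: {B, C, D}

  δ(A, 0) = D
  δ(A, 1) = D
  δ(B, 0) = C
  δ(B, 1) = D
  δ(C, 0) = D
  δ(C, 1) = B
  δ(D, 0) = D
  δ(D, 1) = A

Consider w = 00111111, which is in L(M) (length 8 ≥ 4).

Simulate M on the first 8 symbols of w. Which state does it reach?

D

Run of M on the first 8 characters of w = 0 0 1 1 1 1 1 1:
  step 0: A  (start)
  step 1: D  (read 0: A→D)
  step 2: D  (read 0: D→D)
  step 3: A  (read 1: D→A)
  step 4: D  (read 1: A→D)
  step 5: A  (read 1: D→A)
  step 6: D  (read 1: A→D)
  step 7: A  (read 1: D→A)
  step 8: D  (read 1: A→D)

After reading 8 characters, M is in state D.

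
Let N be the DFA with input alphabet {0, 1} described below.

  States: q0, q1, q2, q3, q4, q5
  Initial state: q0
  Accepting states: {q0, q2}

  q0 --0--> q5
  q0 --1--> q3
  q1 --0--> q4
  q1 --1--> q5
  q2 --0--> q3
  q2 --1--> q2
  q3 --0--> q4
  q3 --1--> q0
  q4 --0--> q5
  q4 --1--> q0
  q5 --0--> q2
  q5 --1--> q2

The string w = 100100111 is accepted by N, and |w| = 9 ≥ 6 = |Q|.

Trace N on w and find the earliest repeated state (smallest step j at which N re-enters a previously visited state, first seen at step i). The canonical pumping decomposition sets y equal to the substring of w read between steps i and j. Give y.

0010

Run of N on w = 1 0 0 1 0 0 1 1 1:
  step 0: q0  (start)
  step 1: q3  (read 1: q0→q3)
  step 2: q4  (read 0: q3→q4)
  step 3: q5  (read 0: q4→q5)
  step 4: q2  (read 1: q5→q2)
  step 5: q3  (read 0: q2→q3)   ← first repeat (q3 seen earlier)
  step 6: q4  (read 0: q3→q4)
  step 7: q0  (read 1: q4→q0)
  step 8: q3  (read 1: q0→q3)
  step 9: q0  (read 1: q3→q0)

So i = 1, j = 5, giving x = w[0:1] = 1, y = w[1:5] = 0010, z = w[5:9] = 0111.
Check: |xy| = 5 ≤ 6 and |y| = 4 ≥ 1. Reading y takes N from q3 back to q3, so every xyⁱz is accepted.
With |Q| = 6, pigeonhole forces a state repeat no later than step 6; the substring read between the first and second visits to that state can be pumped.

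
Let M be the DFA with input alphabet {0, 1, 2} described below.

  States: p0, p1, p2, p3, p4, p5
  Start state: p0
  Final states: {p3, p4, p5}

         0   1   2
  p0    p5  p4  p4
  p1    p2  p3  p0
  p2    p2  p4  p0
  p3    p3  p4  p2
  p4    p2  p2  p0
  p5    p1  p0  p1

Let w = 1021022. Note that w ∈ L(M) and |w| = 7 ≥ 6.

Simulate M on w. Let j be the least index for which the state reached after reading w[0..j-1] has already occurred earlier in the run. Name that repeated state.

p0

State sequence: p0 -1-> p4 -0-> p2 -2-> p0 -1-> p4 -0-> p2 -2-> p0 -2-> p4
First repeat at step 3: p0 was already visited.

The earliest repeat is at step j = 3: M is in p0, which it already visited at step i = 0.
With |Q| = 6, pigeonhole forces a state repeat no later than step 6; the substring read between the first and second visits to that state can be pumped.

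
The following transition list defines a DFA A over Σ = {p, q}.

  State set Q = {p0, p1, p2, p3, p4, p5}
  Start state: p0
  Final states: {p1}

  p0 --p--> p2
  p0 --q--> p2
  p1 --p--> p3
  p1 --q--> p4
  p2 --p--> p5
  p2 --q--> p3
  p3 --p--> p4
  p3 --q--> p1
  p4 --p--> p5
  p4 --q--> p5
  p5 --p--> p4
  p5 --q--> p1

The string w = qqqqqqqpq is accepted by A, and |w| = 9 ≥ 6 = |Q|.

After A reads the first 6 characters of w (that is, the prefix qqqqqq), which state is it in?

State sequence: p0 -q-> p2 -q-> p3 -q-> p1 -q-> p4 -q-> p5 -q-> p1

After reading 6 characters, A is in state p1.
(This kind of state-tracing is the core of the pumping-lemma construction: with 6 states, pigeonhole forces a repeat within the first 6 steps.)

p1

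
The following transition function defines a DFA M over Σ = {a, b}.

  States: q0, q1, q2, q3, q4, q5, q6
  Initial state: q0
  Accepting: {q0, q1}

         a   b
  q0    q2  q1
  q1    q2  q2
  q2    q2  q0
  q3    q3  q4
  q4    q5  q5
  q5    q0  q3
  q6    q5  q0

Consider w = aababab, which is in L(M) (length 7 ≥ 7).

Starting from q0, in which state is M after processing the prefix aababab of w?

q0

Run of M on the first 7 characters of w = a a b a b a b:
  step 0: q0  (start)
  step 1: q2  (read a: q0→q2)
  step 2: q2  (read a: q2→q2)
  step 3: q0  (read b: q2→q0)
  step 4: q2  (read a: q0→q2)
  step 5: q0  (read b: q2→q0)
  step 6: q2  (read a: q0→q2)
  step 7: q0  (read b: q2→q0)

After reading 7 characters, M is in state q0.
(This kind of state-tracing is the core of the pumping-lemma construction: with 7 states, pigeonhole forces a repeat within the first 7 steps.)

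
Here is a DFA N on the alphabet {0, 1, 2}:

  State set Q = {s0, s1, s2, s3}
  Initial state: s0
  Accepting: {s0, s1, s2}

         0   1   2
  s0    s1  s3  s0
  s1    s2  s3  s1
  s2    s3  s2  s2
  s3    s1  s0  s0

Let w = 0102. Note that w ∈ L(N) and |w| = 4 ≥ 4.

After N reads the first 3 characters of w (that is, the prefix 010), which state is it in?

s1

State sequence: s0 -0-> s1 -1-> s3 -0-> s1

After reading 3 characters, N is in state s1.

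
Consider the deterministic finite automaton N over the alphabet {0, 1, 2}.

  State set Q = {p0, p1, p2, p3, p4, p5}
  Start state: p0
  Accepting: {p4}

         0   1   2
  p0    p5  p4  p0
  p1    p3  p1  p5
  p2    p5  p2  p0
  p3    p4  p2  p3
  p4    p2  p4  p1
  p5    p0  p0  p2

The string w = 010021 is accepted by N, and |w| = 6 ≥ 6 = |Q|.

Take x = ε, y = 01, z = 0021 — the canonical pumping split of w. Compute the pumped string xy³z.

0101010021

xy^3z = ε·01·01·01·0021 = 0101010021.
Reading y = 01 takes N from p0 back to p0, so after x·y·y·y the machine is still in p0, and z then leads to the accepting state p4. Hence 0101010021 ∈ L(N).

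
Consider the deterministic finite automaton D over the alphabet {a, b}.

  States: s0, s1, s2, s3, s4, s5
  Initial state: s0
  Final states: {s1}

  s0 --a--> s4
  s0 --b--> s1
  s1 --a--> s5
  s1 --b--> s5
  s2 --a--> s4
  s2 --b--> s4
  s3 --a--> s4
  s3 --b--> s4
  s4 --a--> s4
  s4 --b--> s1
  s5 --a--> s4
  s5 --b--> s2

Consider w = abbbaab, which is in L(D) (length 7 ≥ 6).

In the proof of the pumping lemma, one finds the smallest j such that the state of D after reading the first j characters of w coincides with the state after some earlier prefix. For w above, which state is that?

State sequence: s0 -a-> s4 -b-> s1 -b-> s5 -b-> s2 -a-> s4 -a-> s4 -b-> s1
First repeat at step 5: s4 was already visited.

The earliest repeat is at step j = 5: D is in s4, which it already visited at step i = 1.

s4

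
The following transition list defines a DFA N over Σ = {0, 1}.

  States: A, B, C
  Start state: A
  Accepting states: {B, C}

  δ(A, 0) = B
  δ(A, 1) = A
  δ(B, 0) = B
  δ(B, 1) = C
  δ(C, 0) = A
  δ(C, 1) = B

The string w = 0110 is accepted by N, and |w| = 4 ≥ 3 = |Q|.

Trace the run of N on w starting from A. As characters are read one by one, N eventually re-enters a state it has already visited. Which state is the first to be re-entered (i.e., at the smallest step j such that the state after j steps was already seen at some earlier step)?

State sequence: A -0-> B -1-> C -1-> B -0-> B
First repeat at step 3: B was already visited.

The earliest repeat is at step j = 3: N is in B, which it already visited at step i = 1.
The DFA has 3 states, so the proof of the pumping lemma guarantees a repeated state among the first 3+1 visited; the segment between the two visits is the pumpable y.

B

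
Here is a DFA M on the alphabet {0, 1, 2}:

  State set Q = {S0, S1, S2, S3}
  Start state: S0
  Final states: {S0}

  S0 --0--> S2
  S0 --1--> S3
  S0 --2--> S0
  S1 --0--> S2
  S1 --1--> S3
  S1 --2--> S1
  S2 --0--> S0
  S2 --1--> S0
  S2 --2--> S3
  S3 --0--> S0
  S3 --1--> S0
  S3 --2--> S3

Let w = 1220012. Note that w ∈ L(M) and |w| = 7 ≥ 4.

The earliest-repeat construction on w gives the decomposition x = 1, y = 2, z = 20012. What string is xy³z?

xy^3z = 1·2·2·2·20012 = 122220012.
Reading y = 2 takes M from S3 back to S3, so after x·y·y·y the machine is still in S3, and z then leads to the accepting state S0. Hence 122220012 ∈ L(M).

122220012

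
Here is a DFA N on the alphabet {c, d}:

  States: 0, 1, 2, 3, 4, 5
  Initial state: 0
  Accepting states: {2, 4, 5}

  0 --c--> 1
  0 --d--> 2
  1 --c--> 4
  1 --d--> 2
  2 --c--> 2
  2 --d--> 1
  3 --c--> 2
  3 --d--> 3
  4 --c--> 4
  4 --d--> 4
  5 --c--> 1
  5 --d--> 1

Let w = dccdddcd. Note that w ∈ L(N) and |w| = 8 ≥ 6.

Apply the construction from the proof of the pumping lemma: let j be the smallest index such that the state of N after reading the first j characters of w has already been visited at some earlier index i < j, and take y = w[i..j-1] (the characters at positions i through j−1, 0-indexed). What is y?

c

State sequence: 0 -d-> 2 -c-> 2 -c-> 2 -d-> 1 -d-> 2 -d-> 1 -c-> 4 -d-> 4
First repeat at step 2: 2 was already visited.

So i = 1, j = 2, giving x = w[0:1] = d, y = w[1:2] = c, z = w[2:8] = cdddcd.
Check: |xy| = 2 ≤ 6 and |y| = 1 ≥ 1. Reading y takes N from 2 back to 2, so every xyⁱz is accepted.
The DFA has 6 states, so the proof of the pumping lemma guarantees a repeated state among the first 6+1 visited; the segment between the two visits is the pumpable y.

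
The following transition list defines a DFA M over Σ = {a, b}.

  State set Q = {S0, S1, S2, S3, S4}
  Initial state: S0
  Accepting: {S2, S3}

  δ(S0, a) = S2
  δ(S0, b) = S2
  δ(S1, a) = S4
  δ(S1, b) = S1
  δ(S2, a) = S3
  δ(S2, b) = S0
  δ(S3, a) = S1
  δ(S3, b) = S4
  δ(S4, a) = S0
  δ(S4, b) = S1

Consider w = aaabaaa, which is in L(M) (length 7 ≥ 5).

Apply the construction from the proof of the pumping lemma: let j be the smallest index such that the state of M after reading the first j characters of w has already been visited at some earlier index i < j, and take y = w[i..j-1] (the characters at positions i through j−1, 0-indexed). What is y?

b

Run of M on w = a a a b a a a:
  step 0: S0  (start)
  step 1: S2  (read a: S0→S2)
  step 2: S3  (read a: S2→S3)
  step 3: S1  (read a: S3→S1)
  step 4: S1  (read b: S1→S1)   ← first repeat (S1 seen earlier)
  step 5: S4  (read a: S1→S4)
  step 6: S0  (read a: S4→S0)
  step 7: S2  (read a: S0→S2)

So i = 3, j = 4, giving x = w[0:3] = aaa, y = w[3:4] = b, z = w[4:7] = aaa.
Check: |xy| = 4 ≤ 5 and |y| = 1 ≥ 1. Reading y takes M from S1 back to S1, so every xyⁱz is accepted.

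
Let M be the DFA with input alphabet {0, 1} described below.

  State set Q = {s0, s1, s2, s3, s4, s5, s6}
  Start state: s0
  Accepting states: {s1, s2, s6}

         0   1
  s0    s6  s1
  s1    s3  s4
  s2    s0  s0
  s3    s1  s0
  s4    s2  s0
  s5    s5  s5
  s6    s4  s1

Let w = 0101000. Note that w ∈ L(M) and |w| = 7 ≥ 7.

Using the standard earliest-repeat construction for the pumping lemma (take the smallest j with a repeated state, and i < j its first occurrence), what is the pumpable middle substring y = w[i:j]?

0101

Run of M on w = 0 1 0 1 0 0 0:
  step 0: s0  (start)
  step 1: s6  (read 0: s0→s6)
  step 2: s1  (read 1: s6→s1)
  step 3: s3  (read 0: s1→s3)
  step 4: s0  (read 1: s3→s0)   ← first repeat (s0 seen earlier)
  step 5: s6  (read 0: s0→s6)
  step 6: s4  (read 0: s6→s4)
  step 7: s2  (read 0: s4→s2)

So i = 0, j = 4, giving x = w[0:0] = ε, y = w[0:4] = 0101, z = w[4:7] = 000.
Check: |xy| = 4 ≤ 7 and |y| = 4 ≥ 1. Reading y takes M from s0 back to s0, so every xyⁱz is accepted.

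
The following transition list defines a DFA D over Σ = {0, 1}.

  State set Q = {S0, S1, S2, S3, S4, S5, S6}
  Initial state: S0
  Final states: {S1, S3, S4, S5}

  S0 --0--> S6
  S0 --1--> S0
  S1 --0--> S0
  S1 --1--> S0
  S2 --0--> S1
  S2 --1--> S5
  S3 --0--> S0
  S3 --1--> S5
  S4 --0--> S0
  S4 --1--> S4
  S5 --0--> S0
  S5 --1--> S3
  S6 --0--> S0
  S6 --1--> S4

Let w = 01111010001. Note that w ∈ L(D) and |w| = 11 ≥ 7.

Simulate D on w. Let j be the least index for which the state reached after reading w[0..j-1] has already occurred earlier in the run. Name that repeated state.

S4

State sequence: S0 -0-> S6 -1-> S4 -1-> S4 -1-> S4 -1-> S4 -0-> S0 -1-> S0 -0-> S6 -0-> S0 -0-> S6 -1-> S4
First repeat at step 3: S4 was already visited.

The earliest repeat is at step j = 3: D is in S4, which it already visited at step i = 2.
With |Q| = 7, pigeonhole forces a state repeat no later than step 7; the substring read between the first and second visits to that state can be pumped.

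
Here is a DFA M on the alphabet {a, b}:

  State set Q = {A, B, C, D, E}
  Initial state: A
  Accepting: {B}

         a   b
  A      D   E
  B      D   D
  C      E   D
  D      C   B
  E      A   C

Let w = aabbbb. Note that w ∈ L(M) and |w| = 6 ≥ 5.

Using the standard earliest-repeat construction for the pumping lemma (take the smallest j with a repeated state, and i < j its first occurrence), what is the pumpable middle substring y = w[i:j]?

ab

State sequence: A -a-> D -a-> C -b-> D -b-> B -b-> D -b-> B
First repeat at step 3: D was already visited.

So i = 1, j = 3, giving x = w[0:1] = a, y = w[1:3] = ab, z = w[3:6] = bbb.
Check: |xy| = 3 ≤ 5 and |y| = 2 ≥ 1. Reading y takes M from D back to D, so every xyⁱz is accepted.
With |Q| = 5, pigeonhole forces a state repeat no later than step 5; the substring read between the first and second visits to that state can be pumped.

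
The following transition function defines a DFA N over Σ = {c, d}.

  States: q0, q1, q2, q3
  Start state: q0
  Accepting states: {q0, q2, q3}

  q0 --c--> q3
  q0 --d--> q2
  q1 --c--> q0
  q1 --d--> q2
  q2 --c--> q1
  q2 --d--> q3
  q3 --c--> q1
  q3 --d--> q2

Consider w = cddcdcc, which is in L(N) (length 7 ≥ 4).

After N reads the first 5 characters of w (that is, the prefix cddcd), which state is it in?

State sequence: q0 -c-> q3 -d-> q2 -d-> q3 -c-> q1 -d-> q2

After reading 5 characters, N is in state q2.
(This kind of state-tracing is the core of the pumping-lemma construction: with 4 states, pigeonhole forces a repeat within the first 4 steps.)

q2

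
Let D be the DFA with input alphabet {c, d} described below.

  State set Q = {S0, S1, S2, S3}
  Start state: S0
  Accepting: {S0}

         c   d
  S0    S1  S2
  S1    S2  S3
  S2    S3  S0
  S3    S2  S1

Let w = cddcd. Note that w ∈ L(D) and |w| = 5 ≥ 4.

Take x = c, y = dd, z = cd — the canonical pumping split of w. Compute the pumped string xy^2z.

xy^2z = c·dd·dd·cd = cddddcd.
Reading y = dd takes D from S1 back to S1, so after x·y·y the machine is still in S1, and z then leads to the accepting state S0. Hence cddddcd ∈ L(D).

cddddcd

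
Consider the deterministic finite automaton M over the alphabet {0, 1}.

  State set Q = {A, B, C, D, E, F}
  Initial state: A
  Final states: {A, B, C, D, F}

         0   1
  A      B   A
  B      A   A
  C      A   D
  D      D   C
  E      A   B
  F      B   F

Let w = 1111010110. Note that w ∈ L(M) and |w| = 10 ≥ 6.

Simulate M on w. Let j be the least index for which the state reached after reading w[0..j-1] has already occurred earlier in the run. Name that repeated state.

State sequence: A -1-> A -1-> A -1-> A -1-> A -0-> B -1-> A -0-> B -1-> A -1-> A -0-> B
First repeat at step 1: A was already visited.

The earliest repeat is at step j = 1: M is in A, which it already visited at step i = 0.

A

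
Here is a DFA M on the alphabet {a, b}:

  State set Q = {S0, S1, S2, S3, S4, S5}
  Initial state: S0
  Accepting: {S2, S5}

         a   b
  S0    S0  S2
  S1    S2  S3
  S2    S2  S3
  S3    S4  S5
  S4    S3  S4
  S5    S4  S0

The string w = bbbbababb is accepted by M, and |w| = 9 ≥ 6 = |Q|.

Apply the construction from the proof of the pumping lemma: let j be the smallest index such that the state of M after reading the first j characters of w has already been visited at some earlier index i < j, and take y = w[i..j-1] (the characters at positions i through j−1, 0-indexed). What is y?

bbbb

State sequence: S0 -b-> S2 -b-> S3 -b-> S5 -b-> S0 -a-> S0 -b-> S2 -a-> S2 -b-> S3 -b-> S5
First repeat at step 4: S0 was already visited.

So i = 0, j = 4, giving x = w[0:0] = ε, y = w[0:4] = bbbb, z = w[4:9] = ababb.
Check: |xy| = 4 ≤ 6 and |y| = 4 ≥ 1. Reading y takes M from S0 back to S0, so every xyⁱz is accepted.
With |Q| = 6, pigeonhole forces a state repeat no later than step 6; the substring read between the first and second visits to that state can be pumped.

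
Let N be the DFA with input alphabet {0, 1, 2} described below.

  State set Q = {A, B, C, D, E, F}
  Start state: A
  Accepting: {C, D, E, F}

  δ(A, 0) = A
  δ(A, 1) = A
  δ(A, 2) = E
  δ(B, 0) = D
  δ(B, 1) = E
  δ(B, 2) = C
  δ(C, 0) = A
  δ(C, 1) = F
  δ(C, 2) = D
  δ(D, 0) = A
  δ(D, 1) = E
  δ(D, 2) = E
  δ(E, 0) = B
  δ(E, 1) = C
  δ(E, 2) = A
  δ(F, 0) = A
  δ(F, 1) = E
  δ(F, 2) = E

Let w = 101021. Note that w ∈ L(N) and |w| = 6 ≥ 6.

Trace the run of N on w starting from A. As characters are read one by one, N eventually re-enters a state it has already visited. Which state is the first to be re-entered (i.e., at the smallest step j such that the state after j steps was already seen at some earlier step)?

A

State sequence: A -1-> A -0-> A -1-> A -0-> A -2-> E -1-> C
First repeat at step 1: A was already visited.

The earliest repeat is at step j = 1: N is in A, which it already visited at step i = 0.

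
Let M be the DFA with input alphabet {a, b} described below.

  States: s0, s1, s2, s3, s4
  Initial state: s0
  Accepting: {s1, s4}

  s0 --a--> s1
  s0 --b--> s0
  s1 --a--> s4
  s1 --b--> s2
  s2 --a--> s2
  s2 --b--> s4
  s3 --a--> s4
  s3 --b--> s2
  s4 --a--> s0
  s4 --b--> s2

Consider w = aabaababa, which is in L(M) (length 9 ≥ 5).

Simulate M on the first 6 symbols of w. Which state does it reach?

s4

State sequence: s0 -a-> s1 -a-> s4 -b-> s2 -a-> s2 -a-> s2 -b-> s4

After reading 6 characters, M is in state s4.
(This kind of state-tracing is the core of the pumping-lemma construction: with 5 states, pigeonhole forces a repeat within the first 5 steps.)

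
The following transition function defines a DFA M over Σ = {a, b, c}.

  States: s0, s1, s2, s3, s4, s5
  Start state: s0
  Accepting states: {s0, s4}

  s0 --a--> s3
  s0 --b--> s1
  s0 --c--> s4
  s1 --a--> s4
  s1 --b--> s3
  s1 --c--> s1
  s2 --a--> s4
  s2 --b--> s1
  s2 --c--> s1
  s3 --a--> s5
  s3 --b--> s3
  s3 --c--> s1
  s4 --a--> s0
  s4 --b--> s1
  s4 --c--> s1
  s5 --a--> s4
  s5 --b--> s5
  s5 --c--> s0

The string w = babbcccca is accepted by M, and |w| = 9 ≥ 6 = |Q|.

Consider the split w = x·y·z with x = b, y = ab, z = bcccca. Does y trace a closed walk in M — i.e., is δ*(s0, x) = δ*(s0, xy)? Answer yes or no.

yes

State sequence: s0 -b-> s1 -a-> s4 -b-> s1

After x (step 1): s1. After xy (step 3): s1.
They match, so y = ab drives M around a cycle from s1 back to itself; pumping y any number of times keeps M in s1 before reading z, and xyⁱz ∈ L(M) for every i ≥ 0.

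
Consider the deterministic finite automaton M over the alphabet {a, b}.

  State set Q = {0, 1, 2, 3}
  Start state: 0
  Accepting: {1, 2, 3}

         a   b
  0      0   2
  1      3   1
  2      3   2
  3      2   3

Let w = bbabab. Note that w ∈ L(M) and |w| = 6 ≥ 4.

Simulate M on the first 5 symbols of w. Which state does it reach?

2

Run of M on the first 5 characters of w = b b a b a:
  step 0: 0  (start)
  step 1: 2  (read b: 0→2)
  step 2: 2  (read b: 2→2)
  step 3: 3  (read a: 2→3)
  step 4: 3  (read b: 3→3)
  step 5: 2  (read a: 3→2)

After reading 5 characters, M is in state 2.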